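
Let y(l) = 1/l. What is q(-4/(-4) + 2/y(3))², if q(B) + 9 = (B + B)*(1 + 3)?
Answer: 2209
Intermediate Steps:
y(l) = 1/l
q(B) = -9 + 8*B (q(B) = -9 + (B + B)*(1 + 3) = -9 + (2*B)*4 = -9 + 8*B)
q(-4/(-4) + 2/y(3))² = (-9 + 8*(-4/(-4) + 2/(1/3)))² = (-9 + 8*(-4*(-¼) + 2/(⅓)))² = (-9 + 8*(1 + 2*3))² = (-9 + 8*(1 + 6))² = (-9 + 8*7)² = (-9 + 56)² = 47² = 2209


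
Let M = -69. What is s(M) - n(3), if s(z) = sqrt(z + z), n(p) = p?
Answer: -3 + I*sqrt(138) ≈ -3.0 + 11.747*I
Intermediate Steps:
s(z) = sqrt(2)*sqrt(z) (s(z) = sqrt(2*z) = sqrt(2)*sqrt(z))
s(M) - n(3) = sqrt(2)*sqrt(-69) - 1*3 = sqrt(2)*(I*sqrt(69)) - 3 = I*sqrt(138) - 3 = -3 + I*sqrt(138)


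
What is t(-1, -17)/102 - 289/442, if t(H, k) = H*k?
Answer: -19/39 ≈ -0.48718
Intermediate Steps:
t(-1, -17)/102 - 289/442 = -1*(-17)/102 - 289/442 = 17*(1/102) - 289*1/442 = ⅙ - 17/26 = -19/39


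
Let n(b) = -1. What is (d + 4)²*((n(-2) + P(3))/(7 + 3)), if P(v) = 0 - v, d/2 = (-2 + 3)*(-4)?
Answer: -32/5 ≈ -6.4000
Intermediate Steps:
d = -8 (d = 2*((-2 + 3)*(-4)) = 2*(1*(-4)) = 2*(-4) = -8)
P(v) = -v
(d + 4)²*((n(-2) + P(3))/(7 + 3)) = (-8 + 4)²*((-1 - 1*3)/(7 + 3)) = (-4)²*((-1 - 3)/10) = 16*(-4*⅒) = 16*(-⅖) = -32/5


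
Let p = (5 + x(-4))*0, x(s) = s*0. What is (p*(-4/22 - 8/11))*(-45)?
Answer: 0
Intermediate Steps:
x(s) = 0
p = 0 (p = (5 + 0)*0 = 5*0 = 0)
(p*(-4/22 - 8/11))*(-45) = (0*(-4/22 - 8/11))*(-45) = (0*(-4*1/22 - 8*1/11))*(-45) = (0*(-2/11 - 8/11))*(-45) = (0*(-10/11))*(-45) = 0*(-45) = 0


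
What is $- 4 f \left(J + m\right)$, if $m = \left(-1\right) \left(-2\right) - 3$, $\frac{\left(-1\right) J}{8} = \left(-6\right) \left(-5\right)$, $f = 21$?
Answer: $20244$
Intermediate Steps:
$J = -240$ ($J = - 8 \left(\left(-6\right) \left(-5\right)\right) = \left(-8\right) 30 = -240$)
$m = -1$ ($m = 2 - 3 = -1$)
$- 4 f \left(J + m\right) = \left(-4\right) 21 \left(-240 - 1\right) = \left(-84\right) \left(-241\right) = 20244$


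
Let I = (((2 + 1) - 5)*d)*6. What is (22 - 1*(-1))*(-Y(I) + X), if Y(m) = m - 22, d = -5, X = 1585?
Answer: 35581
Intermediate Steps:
I = 60 (I = (((2 + 1) - 5)*(-5))*6 = ((3 - 5)*(-5))*6 = -2*(-5)*6 = 10*6 = 60)
Y(m) = -22 + m
(22 - 1*(-1))*(-Y(I) + X) = (22 - 1*(-1))*(-(-22 + 60) + 1585) = (22 + 1)*(-1*38 + 1585) = 23*(-38 + 1585) = 23*1547 = 35581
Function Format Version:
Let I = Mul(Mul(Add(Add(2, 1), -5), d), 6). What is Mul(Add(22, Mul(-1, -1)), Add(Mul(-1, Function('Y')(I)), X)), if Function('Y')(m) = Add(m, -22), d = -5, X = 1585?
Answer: 35581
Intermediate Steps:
I = 60 (I = Mul(Mul(Add(Add(2, 1), -5), -5), 6) = Mul(Mul(Add(3, -5), -5), 6) = Mul(Mul(-2, -5), 6) = Mul(10, 6) = 60)
Function('Y')(m) = Add(-22, m)
Mul(Add(22, Mul(-1, -1)), Add(Mul(-1, Function('Y')(I)), X)) = Mul(Add(22, Mul(-1, -1)), Add(Mul(-1, Add(-22, 60)), 1585)) = Mul(Add(22, 1), Add(Mul(-1, 38), 1585)) = Mul(23, Add(-38, 1585)) = Mul(23, 1547) = 35581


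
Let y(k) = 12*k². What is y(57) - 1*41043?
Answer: -2055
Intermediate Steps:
y(57) - 1*41043 = 12*57² - 1*41043 = 12*3249 - 41043 = 38988 - 41043 = -2055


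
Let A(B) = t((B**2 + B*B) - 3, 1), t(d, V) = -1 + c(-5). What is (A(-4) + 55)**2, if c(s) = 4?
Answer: 3364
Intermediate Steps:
t(d, V) = 3 (t(d, V) = -1 + 4 = 3)
A(B) = 3
(A(-4) + 55)**2 = (3 + 55)**2 = 58**2 = 3364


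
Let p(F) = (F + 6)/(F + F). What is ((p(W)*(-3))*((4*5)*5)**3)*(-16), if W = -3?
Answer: -24000000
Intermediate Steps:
p(F) = (6 + F)/(2*F) (p(F) = (6 + F)/((2*F)) = (6 + F)*(1/(2*F)) = (6 + F)/(2*F))
((p(W)*(-3))*((4*5)*5)**3)*(-16) = ((((1/2)*(6 - 3)/(-3))*(-3))*((4*5)*5)**3)*(-16) = ((((1/2)*(-1/3)*3)*(-3))*(20*5)**3)*(-16) = (-1/2*(-3)*100**3)*(-16) = ((3/2)*1000000)*(-16) = 1500000*(-16) = -24000000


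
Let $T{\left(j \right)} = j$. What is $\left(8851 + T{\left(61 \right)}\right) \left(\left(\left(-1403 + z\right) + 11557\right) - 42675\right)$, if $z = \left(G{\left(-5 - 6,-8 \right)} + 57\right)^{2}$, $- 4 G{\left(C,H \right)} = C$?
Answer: $-258010755$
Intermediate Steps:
$G{\left(C,H \right)} = - \frac{C}{4}$
$z = \frac{57121}{16}$ ($z = \left(- \frac{-5 - 6}{4} + 57\right)^{2} = \left(\left(- \frac{1}{4}\right) \left(-11\right) + 57\right)^{2} = \left(\frac{11}{4} + 57\right)^{2} = \left(\frac{239}{4}\right)^{2} = \frac{57121}{16} \approx 3570.1$)
$\left(8851 + T{\left(61 \right)}\right) \left(\left(\left(-1403 + z\right) + 11557\right) - 42675\right) = \left(8851 + 61\right) \left(\left(\left(-1403 + \frac{57121}{16}\right) + 11557\right) - 42675\right) = 8912 \left(\left(\frac{34673}{16} + 11557\right) - 42675\right) = 8912 \left(\frac{219585}{16} - 42675\right) = 8912 \left(- \frac{463215}{16}\right) = -258010755$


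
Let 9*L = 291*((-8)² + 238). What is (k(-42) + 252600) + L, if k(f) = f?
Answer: 786968/3 ≈ 2.6232e+5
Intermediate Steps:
L = 29294/3 (L = (291*((-8)² + 238))/9 = (291*(64 + 238))/9 = (291*302)/9 = (⅑)*87882 = 29294/3 ≈ 9764.7)
(k(-42) + 252600) + L = (-42 + 252600) + 29294/3 = 252558 + 29294/3 = 786968/3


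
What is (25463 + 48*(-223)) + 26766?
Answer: 41525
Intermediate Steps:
(25463 + 48*(-223)) + 26766 = (25463 - 10704) + 26766 = 14759 + 26766 = 41525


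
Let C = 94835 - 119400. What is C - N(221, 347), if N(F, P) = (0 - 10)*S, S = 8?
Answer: -24485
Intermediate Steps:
N(F, P) = -80 (N(F, P) = (0 - 10)*8 = -10*8 = -80)
C = -24565
C - N(221, 347) = -24565 - 1*(-80) = -24565 + 80 = -24485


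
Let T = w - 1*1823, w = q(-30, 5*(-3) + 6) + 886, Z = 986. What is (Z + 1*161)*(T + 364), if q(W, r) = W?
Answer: -691641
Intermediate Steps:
w = 856 (w = -30 + 886 = 856)
T = -967 (T = 856 - 1*1823 = 856 - 1823 = -967)
(Z + 1*161)*(T + 364) = (986 + 1*161)*(-967 + 364) = (986 + 161)*(-603) = 1147*(-603) = -691641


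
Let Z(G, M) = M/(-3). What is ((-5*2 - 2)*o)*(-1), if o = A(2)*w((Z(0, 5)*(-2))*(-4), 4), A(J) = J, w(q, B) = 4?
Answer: 96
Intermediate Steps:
Z(G, M) = -M/3 (Z(G, M) = M*(-1/3) = -M/3)
o = 8 (o = 2*4 = 8)
((-5*2 - 2)*o)*(-1) = ((-5*2 - 2)*8)*(-1) = ((-10 - 2)*8)*(-1) = -12*8*(-1) = -96*(-1) = 96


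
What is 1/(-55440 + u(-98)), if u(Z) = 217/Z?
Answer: -14/776191 ≈ -1.8037e-5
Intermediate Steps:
1/(-55440 + u(-98)) = 1/(-55440 + 217/(-98)) = 1/(-55440 + 217*(-1/98)) = 1/(-55440 - 31/14) = 1/(-776191/14) = -14/776191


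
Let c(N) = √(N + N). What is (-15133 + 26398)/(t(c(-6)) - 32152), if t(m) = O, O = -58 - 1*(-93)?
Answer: -11265/32117 ≈ -0.35075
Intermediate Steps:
c(N) = √2*√N (c(N) = √(2*N) = √2*√N)
O = 35 (O = -58 + 93 = 35)
t(m) = 35
(-15133 + 26398)/(t(c(-6)) - 32152) = (-15133 + 26398)/(35 - 32152) = 11265/(-32117) = 11265*(-1/32117) = -11265/32117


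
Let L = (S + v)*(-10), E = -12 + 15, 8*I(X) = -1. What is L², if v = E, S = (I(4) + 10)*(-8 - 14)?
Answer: 18361225/4 ≈ 4.5903e+6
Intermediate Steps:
I(X) = -⅛ (I(X) = (⅛)*(-1) = -⅛)
E = 3
S = -869/4 (S = (-⅛ + 10)*(-8 - 14) = (79/8)*(-22) = -869/4 ≈ -217.25)
v = 3
L = 4285/2 (L = (-869/4 + 3)*(-10) = -857/4*(-10) = 4285/2 ≈ 2142.5)
L² = (4285/2)² = 18361225/4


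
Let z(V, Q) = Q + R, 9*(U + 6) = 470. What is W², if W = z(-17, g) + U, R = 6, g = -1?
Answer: 212521/81 ≈ 2623.7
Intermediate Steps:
U = 416/9 (U = -6 + (⅑)*470 = -6 + 470/9 = 416/9 ≈ 46.222)
z(V, Q) = 6 + Q (z(V, Q) = Q + 6 = 6 + Q)
W = 461/9 (W = (6 - 1) + 416/9 = 5 + 416/9 = 461/9 ≈ 51.222)
W² = (461/9)² = 212521/81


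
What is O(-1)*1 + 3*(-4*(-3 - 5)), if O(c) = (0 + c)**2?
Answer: 97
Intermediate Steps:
O(c) = c**2
O(-1)*1 + 3*(-4*(-3 - 5)) = (-1)**2*1 + 3*(-4*(-3 - 5)) = 1*1 + 3*(-4*(-8)) = 1 + 3*32 = 1 + 96 = 97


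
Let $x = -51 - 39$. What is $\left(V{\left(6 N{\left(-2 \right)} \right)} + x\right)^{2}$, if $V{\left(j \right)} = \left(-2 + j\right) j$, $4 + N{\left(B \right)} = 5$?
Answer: $4356$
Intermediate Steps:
$N{\left(B \right)} = 1$ ($N{\left(B \right)} = -4 + 5 = 1$)
$V{\left(j \right)} = j \left(-2 + j\right)$
$x = -90$ ($x = -51 - 39 = -90$)
$\left(V{\left(6 N{\left(-2 \right)} \right)} + x\right)^{2} = \left(6 \cdot 1 \left(-2 + 6 \cdot 1\right) - 90\right)^{2} = \left(6 \left(-2 + 6\right) - 90\right)^{2} = \left(6 \cdot 4 - 90\right)^{2} = \left(24 - 90\right)^{2} = \left(-66\right)^{2} = 4356$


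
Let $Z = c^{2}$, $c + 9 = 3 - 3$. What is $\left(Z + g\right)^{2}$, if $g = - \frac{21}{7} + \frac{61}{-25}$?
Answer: $\frac{3568321}{625} \approx 5709.3$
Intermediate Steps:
$g = - \frac{136}{25}$ ($g = \left(-21\right) \frac{1}{7} + 61 \left(- \frac{1}{25}\right) = -3 - \frac{61}{25} = - \frac{136}{25} \approx -5.44$)
$c = -9$ ($c = -9 + \left(3 - 3\right) = -9 + 0 = -9$)
$Z = 81$ ($Z = \left(-9\right)^{2} = 81$)
$\left(Z + g\right)^{2} = \left(81 - \frac{136}{25}\right)^{2} = \left(\frac{1889}{25}\right)^{2} = \frac{3568321}{625}$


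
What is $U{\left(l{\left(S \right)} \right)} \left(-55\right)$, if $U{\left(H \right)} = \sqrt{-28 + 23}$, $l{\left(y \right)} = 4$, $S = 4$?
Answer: $- 55 i \sqrt{5} \approx - 122.98 i$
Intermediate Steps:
$U{\left(H \right)} = i \sqrt{5}$ ($U{\left(H \right)} = \sqrt{-5} = i \sqrt{5}$)
$U{\left(l{\left(S \right)} \right)} \left(-55\right) = i \sqrt{5} \left(-55\right) = - 55 i \sqrt{5}$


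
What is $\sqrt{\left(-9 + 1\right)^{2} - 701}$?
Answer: $7 i \sqrt{13} \approx 25.239 i$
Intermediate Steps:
$\sqrt{\left(-9 + 1\right)^{2} - 701} = \sqrt{\left(-8\right)^{2} - 701} = \sqrt{64 - 701} = \sqrt{-637} = 7 i \sqrt{13}$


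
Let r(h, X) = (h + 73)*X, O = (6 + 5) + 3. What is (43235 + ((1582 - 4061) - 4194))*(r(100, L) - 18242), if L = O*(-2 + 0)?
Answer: -844070332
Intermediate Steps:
O = 14 (O = 11 + 3 = 14)
L = -28 (L = 14*(-2 + 0) = 14*(-2) = -28)
r(h, X) = X*(73 + h) (r(h, X) = (73 + h)*X = X*(73 + h))
(43235 + ((1582 - 4061) - 4194))*(r(100, L) - 18242) = (43235 + ((1582 - 4061) - 4194))*(-28*(73 + 100) - 18242) = (43235 + (-2479 - 4194))*(-28*173 - 18242) = (43235 - 6673)*(-4844 - 18242) = 36562*(-23086) = -844070332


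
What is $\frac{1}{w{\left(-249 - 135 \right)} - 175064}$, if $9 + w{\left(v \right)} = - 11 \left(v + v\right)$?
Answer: $- \frac{1}{166625} \approx -6.0015 \cdot 10^{-6}$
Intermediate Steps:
$w{\left(v \right)} = -9 - 22 v$ ($w{\left(v \right)} = -9 - 11 \left(v + v\right) = -9 - 11 \cdot 2 v = -9 - 22 v$)
$\frac{1}{w{\left(-249 - 135 \right)} - 175064} = \frac{1}{\left(-9 - 22 \left(-249 - 135\right)\right) - 175064} = \frac{1}{\left(-9 - -8448\right) - 175064} = \frac{1}{\left(-9 + 8448\right) - 175064} = \frac{1}{8439 - 175064} = \frac{1}{-166625} = - \frac{1}{166625}$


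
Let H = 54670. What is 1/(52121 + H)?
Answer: 1/106791 ≈ 9.3641e-6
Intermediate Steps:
1/(52121 + H) = 1/(52121 + 54670) = 1/106791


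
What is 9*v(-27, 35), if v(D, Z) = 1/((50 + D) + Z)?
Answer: 9/58 ≈ 0.15517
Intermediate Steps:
v(D, Z) = 1/(50 + D + Z)
9*v(-27, 35) = 9/(50 - 27 + 35) = 9/58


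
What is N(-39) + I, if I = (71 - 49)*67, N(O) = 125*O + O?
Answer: -3440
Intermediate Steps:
N(O) = 126*O
I = 1474 (I = 22*67 = 1474)
N(-39) + I = 126*(-39) + 1474 = -4914 + 1474 = -3440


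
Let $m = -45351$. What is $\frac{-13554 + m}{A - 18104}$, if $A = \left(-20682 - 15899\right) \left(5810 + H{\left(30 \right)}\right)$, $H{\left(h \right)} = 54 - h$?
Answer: $\frac{1785}{6467626} \approx 0.00027599$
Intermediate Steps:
$A = -213413554$ ($A = \left(-20682 - 15899\right) \left(5810 + \left(54 - 30\right)\right) = - 36581 \left(5810 + \left(54 - 30\right)\right) = - 36581 \left(5810 + 24\right) = \left(-36581\right) 5834 = -213413554$)
$\frac{-13554 + m}{A - 18104} = \frac{-13554 - 45351}{-213413554 - 18104} = - \frac{58905}{-213431658} = \left(-58905\right) \left(- \frac{1}{213431658}\right) = \frac{1785}{6467626}$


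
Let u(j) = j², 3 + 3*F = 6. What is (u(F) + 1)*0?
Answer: 0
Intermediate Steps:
F = 1 (F = -1 + (⅓)*6 = -1 + 2 = 1)
(u(F) + 1)*0 = (1² + 1)*0 = (1 + 1)*0 = 2*0 = 0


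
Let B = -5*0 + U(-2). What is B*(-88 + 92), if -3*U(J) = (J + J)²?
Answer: -64/3 ≈ -21.333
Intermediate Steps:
U(J) = -4*J²/3 (U(J) = -(J + J)²/3 = -4*J²/3)
B = -16/3 (B = -5*0 - 4/3*(-2)² = 0 - 4/3*4 = 0 - 16/3 = -16/3 ≈ -5.3333)
B*(-88 + 92) = -16*(-88 + 92)/3 = -16/3*4 = -64/3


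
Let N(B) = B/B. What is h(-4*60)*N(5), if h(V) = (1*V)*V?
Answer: 57600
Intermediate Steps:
N(B) = 1
h(V) = V² (h(V) = V*V = V²)
h(-4*60)*N(5) = (-4*60)²*1 = (-240)²*1 = 57600*1 = 57600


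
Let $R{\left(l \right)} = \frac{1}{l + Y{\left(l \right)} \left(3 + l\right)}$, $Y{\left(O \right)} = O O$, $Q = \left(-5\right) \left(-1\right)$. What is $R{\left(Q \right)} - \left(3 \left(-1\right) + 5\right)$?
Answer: $- \frac{409}{205} \approx -1.9951$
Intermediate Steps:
$Q = 5$
$Y{\left(O \right)} = O^{2}$
$R{\left(l \right)} = \frac{1}{l + l^{2} \left(3 + l\right)}$
$R{\left(Q \right)} - \left(3 \left(-1\right) + 5\right) = \frac{1}{5 \left(1 + 5^{2} + 3 \cdot 5\right)} - \left(3 \left(-1\right) + 5\right) = \frac{1}{5 \left(1 + 25 + 15\right)} - \left(-3 + 5\right) = \frac{1}{5 \cdot 41} - 2 = \frac{1}{5} \cdot \frac{1}{41} - 2 = \frac{1}{205} - 2 = - \frac{409}{205}$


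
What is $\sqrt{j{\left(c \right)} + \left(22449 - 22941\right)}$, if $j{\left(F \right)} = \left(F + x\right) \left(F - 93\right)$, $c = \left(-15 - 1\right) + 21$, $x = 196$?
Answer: $6 i \sqrt{505} \approx 134.83 i$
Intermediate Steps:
$c = 5$ ($c = -16 + 21 = 5$)
$j{\left(F \right)} = \left(-93 + F\right) \left(196 + F\right)$ ($j{\left(F \right)} = \left(F + 196\right) \left(F - 93\right) = \left(196 + F\right) \left(-93 + F\right) = \left(-93 + F\right) \left(196 + F\right)$)
$\sqrt{j{\left(c \right)} + \left(22449 - 22941\right)} = \sqrt{\left(-18228 + 5^{2} + 103 \cdot 5\right) + \left(22449 - 22941\right)} = \sqrt{\left(-18228 + 25 + 515\right) + \left(22449 - 22941\right)} = \sqrt{-17688 - 492} = \sqrt{-18180} = 6 i \sqrt{505}$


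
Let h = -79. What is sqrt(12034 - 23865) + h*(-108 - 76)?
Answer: 14536 + I*sqrt(11831) ≈ 14536.0 + 108.77*I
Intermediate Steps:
sqrt(12034 - 23865) + h*(-108 - 76) = sqrt(12034 - 23865) - 79*(-108 - 76) = sqrt(-11831) - 79*(-184) = I*sqrt(11831) + 14536 = 14536 + I*sqrt(11831)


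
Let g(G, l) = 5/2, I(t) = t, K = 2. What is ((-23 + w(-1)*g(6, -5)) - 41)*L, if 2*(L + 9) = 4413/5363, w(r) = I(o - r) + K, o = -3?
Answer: 2947872/5363 ≈ 549.67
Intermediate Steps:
g(G, l) = 5/2 (g(G, l) = 5*(½) = 5/2)
w(r) = -1 - r (w(r) = (-3 - r) + 2 = -1 - r)
L = -92121/10726 (L = -9 + (4413/5363)/2 = -9 + (4413*(1/5363))/2 = -9 + (½)*(4413/5363) = -9 + 4413/10726 = -92121/10726 ≈ -8.5886)
((-23 + w(-1)*g(6, -5)) - 41)*L = ((-23 + (-1 - 1*(-1))*(5/2)) - 41)*(-92121/10726) = ((-23 + (-1 + 1)*(5/2)) - 41)*(-92121/10726) = ((-23 + 0*(5/2)) - 41)*(-92121/10726) = ((-23 + 0) - 41)*(-92121/10726) = (-23 - 41)*(-92121/10726) = -64*(-92121/10726) = 2947872/5363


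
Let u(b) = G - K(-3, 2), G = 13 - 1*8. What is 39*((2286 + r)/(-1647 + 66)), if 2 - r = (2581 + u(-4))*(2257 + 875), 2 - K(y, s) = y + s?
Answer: 105139684/527 ≈ 1.9951e+5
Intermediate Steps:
K(y, s) = 2 - s - y (K(y, s) = 2 - (y + s) = 2 - (s + y) = 2 + (-s - y) = 2 - s - y)
G = 5 (G = 13 - 8 = 5)
u(b) = 2 (u(b) = 5 - (2 - 1*2 - 1*(-3)) = 5 - (2 - 2 + 3) = 5 - 1*3 = 5 - 3 = 2)
r = -8089954 (r = 2 - (2581 + 2)*(2257 + 875) = 2 - 2583*3132 = 2 - 1*8089956 = 2 - 8089956 = -8089954)
39*((2286 + r)/(-1647 + 66)) = 39*((2286 - 8089954)/(-1647 + 66)) = 39*(-8087668/(-1581)) = 39*(-8087668*(-1/1581)) = 39*(8087668/1581) = 105139684/527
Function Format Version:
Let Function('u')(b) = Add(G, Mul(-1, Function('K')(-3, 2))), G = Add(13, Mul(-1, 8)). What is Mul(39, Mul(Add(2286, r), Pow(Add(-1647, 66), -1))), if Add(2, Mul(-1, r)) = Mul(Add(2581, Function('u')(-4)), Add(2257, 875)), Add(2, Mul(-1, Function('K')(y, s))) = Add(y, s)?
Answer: Rational(105139684, 527) ≈ 1.9951e+5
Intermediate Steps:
Function('K')(y, s) = Add(2, Mul(-1, s), Mul(-1, y)) (Function('K')(y, s) = Add(2, Mul(-1, Add(y, s))) = Add(2, Mul(-1, Add(s, y))) = Add(2, Add(Mul(-1, s), Mul(-1, y))) = Add(2, Mul(-1, s), Mul(-1, y)))
G = 5 (G = Add(13, -8) = 5)
Function('u')(b) = 2 (Function('u')(b) = Add(5, Mul(-1, Add(2, Mul(-1, 2), Mul(-1, -3)))) = Add(5, Mul(-1, Add(2, -2, 3))) = Add(5, Mul(-1, 3)) = Add(5, -3) = 2)
r = -8089954 (r = Add(2, Mul(-1, Mul(Add(2581, 2), Add(2257, 875)))) = Add(2, Mul(-1, Mul(2583, 3132))) = Add(2, Mul(-1, 8089956)) = Add(2, -8089956) = -8089954)
Mul(39, Mul(Add(2286, r), Pow(Add(-1647, 66), -1))) = Mul(39, Mul(Add(2286, -8089954), Pow(Add(-1647, 66), -1))) = Mul(39, Mul(-8087668, Pow(-1581, -1))) = Mul(39, Mul(-8087668, Rational(-1, 1581))) = Mul(39, Rational(8087668, 1581)) = Rational(105139684, 527)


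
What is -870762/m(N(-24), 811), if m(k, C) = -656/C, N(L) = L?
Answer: 353093991/328 ≈ 1.0765e+6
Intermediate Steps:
-870762/m(N(-24), 811) = -870762/((-656/811)) = -870762/((-656*1/811)) = -870762/(-656/811) = -870762*(-811/656) = 353093991/328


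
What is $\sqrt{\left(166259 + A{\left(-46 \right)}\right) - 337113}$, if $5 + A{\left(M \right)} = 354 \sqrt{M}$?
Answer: $\sqrt{-170859 + 354 i \sqrt{46}} \approx 2.904 + 413.36 i$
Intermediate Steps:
$A{\left(M \right)} = -5 + 354 \sqrt{M}$
$\sqrt{\left(166259 + A{\left(-46 \right)}\right) - 337113} = \sqrt{\left(166259 - \left(5 - 354 \sqrt{-46}\right)\right) - 337113} = \sqrt{\left(166259 - \left(5 - 354 i \sqrt{46}\right)\right) - 337113} = \sqrt{\left(166254 + 354 i \sqrt{46}\right) - 337113} = \sqrt{-170859 + 354 i \sqrt{46}}$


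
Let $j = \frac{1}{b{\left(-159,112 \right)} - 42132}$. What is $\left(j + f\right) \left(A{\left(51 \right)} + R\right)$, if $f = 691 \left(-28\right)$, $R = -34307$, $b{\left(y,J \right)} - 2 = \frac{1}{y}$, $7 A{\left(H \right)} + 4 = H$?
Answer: $\frac{31118632600520034}{46890697} \approx 6.6364 \cdot 10^{8}$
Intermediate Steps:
$A{\left(H \right)} = - \frac{4}{7} + \frac{H}{7}$
$b{\left(y,J \right)} = 2 + \frac{1}{y}$
$j = - \frac{159}{6698671}$ ($j = \frac{1}{\left(2 + \frac{1}{-159}\right) - 42132} = \frac{1}{\left(2 - \frac{1}{159}\right) - 42132} = \frac{1}{\frac{317}{159} - 42132} = \frac{1}{- \frac{6698671}{159}} = - \frac{159}{6698671} \approx -2.3736 \cdot 10^{-5}$)
$f = -19348$
$\left(j + f\right) \left(A{\left(51 \right)} + R\right) = \left(- \frac{159}{6698671} - 19348\right) \left(\left(- \frac{4}{7} + \frac{1}{7} \cdot 51\right) - 34307\right) = - \frac{129605886667 \left(\left(- \frac{4}{7} + \frac{51}{7}\right) - 34307\right)}{6698671} = - \frac{129605886667 \left(\frac{47}{7} - 34307\right)}{6698671} = \left(- \frac{129605886667}{6698671}\right) \left(- \frac{240102}{7}\right) = \frac{31118632600520034}{46890697}$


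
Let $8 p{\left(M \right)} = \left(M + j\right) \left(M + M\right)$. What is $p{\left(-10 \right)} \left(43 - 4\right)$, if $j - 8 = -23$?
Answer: $\frac{4875}{2} \approx 2437.5$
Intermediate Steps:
$j = -15$ ($j = 8 - 23 = -15$)
$p{\left(M \right)} = \frac{M \left(-15 + M\right)}{4}$ ($p{\left(M \right)} = \frac{\left(M - 15\right) \left(M + M\right)}{8} = \frac{\left(-15 + M\right) 2 M}{8} = \frac{2 M \left(-15 + M\right)}{8} = \frac{M \left(-15 + M\right)}{4}$)
$p{\left(-10 \right)} \left(43 - 4\right) = \frac{1}{4} \left(-10\right) \left(-15 - 10\right) \left(43 - 4\right) = \frac{1}{4} \left(-10\right) \left(-25\right) 39 = \frac{125}{2} \cdot 39 = \frac{4875}{2}$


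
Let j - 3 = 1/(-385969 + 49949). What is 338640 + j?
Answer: 113790820859/336020 ≈ 3.3864e+5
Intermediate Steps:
j = 1008059/336020 (j = 3 + 1/(-385969 + 49949) = 3 + 1/(-336020) = 3 - 1/336020 = 1008059/336020 ≈ 3.0000)
338640 + j = 338640 + 1008059/336020 = 113790820859/336020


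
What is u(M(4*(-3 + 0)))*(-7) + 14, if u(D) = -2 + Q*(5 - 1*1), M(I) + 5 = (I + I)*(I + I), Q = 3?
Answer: -56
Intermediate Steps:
M(I) = -5 + 4*I**2 (M(I) = -5 + (I + I)*(I + I) = -5 + (2*I)*(2*I) = -5 + 4*I**2)
u(D) = 10 (u(D) = -2 + 3*(5 - 1*1) = -2 + 3*(5 - 1) = -2 + 3*4 = -2 + 12 = 10)
u(M(4*(-3 + 0)))*(-7) + 14 = 10*(-7) + 14 = -70 + 14 = -56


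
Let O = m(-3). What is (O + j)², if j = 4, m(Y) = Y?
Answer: 1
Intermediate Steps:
O = -3
(O + j)² = (-3 + 4)² = 1² = 1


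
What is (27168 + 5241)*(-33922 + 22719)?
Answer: -363078027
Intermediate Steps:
(27168 + 5241)*(-33922 + 22719) = 32409*(-11203) = -363078027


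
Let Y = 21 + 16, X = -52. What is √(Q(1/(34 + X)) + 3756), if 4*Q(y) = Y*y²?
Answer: √4867813/36 ≈ 61.286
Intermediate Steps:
Y = 37
Q(y) = 37*y²/4 (Q(y) = (37*y²)/4 = 37*y²/4)
√(Q(1/(34 + X)) + 3756) = √(37*(1/(34 - 52))²/4 + 3756) = √(37*(1/(-18))²/4 + 3756) = √(37*(-1/18)²/4 + 3756) = √((37/4)*(1/324) + 3756) = √(37/1296 + 3756) = √(4867813/1296) = √4867813/36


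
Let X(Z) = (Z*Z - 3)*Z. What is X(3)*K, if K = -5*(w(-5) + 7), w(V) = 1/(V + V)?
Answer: -621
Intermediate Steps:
w(V) = 1/(2*V)
X(Z) = Z*(-3 + Z²) (X(Z) = (Z² - 3)*Z = (-3 + Z²)*Z = Z*(-3 + Z²))
K = -69/2 (K = -5*((½)/(-5) + 7) = -5*((½)*(-⅕) + 7) = -5*(-⅒ + 7) = -5*69/10 = -69/2 ≈ -34.500)
X(3)*K = (3*(-3 + 3²))*(-69/2) = (3*(-3 + 9))*(-69/2) = (3*6)*(-69/2) = 18*(-69/2) = -621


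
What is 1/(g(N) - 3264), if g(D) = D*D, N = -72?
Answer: 1/1920 ≈ 0.00052083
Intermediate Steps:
g(D) = D**2
1/(g(N) - 3264) = 1/((-72)**2 - 3264) = 1/(5184 - 3264) = 1/1920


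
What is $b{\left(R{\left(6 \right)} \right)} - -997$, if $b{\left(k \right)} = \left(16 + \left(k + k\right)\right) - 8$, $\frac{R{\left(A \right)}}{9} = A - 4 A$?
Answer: $681$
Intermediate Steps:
$R{\left(A \right)} = - 27 A$ ($R{\left(A \right)} = 9 \left(A - 4 A\right) = 9 \left(- 3 A\right) = - 27 A$)
$b{\left(k \right)} = 8 + 2 k$ ($b{\left(k \right)} = \left(16 + 2 k\right) - 8 = 8 + 2 k$)
$b{\left(R{\left(6 \right)} \right)} - -997 = \left(8 + 2 \left(\left(-27\right) 6\right)\right) - -997 = \left(8 + 2 \left(-162\right)\right) + 997 = \left(8 - 324\right) + 997 = -316 + 997 = 681$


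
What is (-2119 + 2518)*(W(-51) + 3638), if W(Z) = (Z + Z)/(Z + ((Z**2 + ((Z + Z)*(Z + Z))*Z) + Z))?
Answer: 791101332/545 ≈ 1.4516e+6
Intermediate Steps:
W(Z) = 2*Z/(Z**2 + 2*Z + 4*Z**3) (W(Z) = (2*Z)/(Z + ((Z**2 + ((2*Z)*(2*Z))*Z) + Z)) = (2*Z)/(Z + ((Z**2 + (4*Z**2)*Z) + Z)) = (2*Z)/(Z + ((Z**2 + 4*Z**3) + Z)) = (2*Z)/(Z + (Z + Z**2 + 4*Z**3)) = (2*Z)/(Z**2 + 2*Z + 4*Z**3) = 2*Z/(Z**2 + 2*Z + 4*Z**3))
(-2119 + 2518)*(W(-51) + 3638) = (-2119 + 2518)*(2/(2 - 51 + 4*(-51)**2) + 3638) = 399*(2/(2 - 51 + 4*2601) + 3638) = 399*(2/(2 - 51 + 10404) + 3638) = 399*(2/10355 + 3638) = 399*(37671492/10355) = 791101332/545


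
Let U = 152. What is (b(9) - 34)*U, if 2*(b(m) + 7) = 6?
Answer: -5776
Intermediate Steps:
b(m) = -4 (b(m) = -7 + (½)*6 = -7 + 3 = -4)
(b(9) - 34)*U = (-4 - 34)*152 = -38*152 = -5776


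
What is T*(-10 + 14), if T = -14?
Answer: -56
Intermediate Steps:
T*(-10 + 14) = -14*(-10 + 14) = -14*4 = -56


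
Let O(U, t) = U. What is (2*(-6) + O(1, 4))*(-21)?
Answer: 231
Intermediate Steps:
(2*(-6) + O(1, 4))*(-21) = (2*(-6) + 1)*(-21) = (-12 + 1)*(-21) = -11*(-21) = 231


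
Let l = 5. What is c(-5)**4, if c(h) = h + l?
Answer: 0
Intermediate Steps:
c(h) = 5 + h (c(h) = h + 5 = 5 + h)
c(-5)**4 = (5 - 5)**4 = 0**4 = 0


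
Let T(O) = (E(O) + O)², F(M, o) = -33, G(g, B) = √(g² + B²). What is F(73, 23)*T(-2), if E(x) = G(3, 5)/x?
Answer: -825/2 - 66*√34 ≈ -797.34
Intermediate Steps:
G(g, B) = √(B² + g²)
E(x) = √34/x (E(x) = √(5² + 3²)/x = √(25 + 9)/x = √34/x)
T(O) = (O + √34/O)² (T(O) = (√34/O + O)² = (O + √34/O)²)
F(73, 23)*T(-2) = -33*(√34 + (-2)²)²/(-2)² = -33*(√34 + 4)²/4 = -33*(4 + √34)²/4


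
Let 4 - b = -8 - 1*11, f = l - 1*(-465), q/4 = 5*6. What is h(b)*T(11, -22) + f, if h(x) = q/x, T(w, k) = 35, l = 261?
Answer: 20898/23 ≈ 908.61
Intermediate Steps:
q = 120 (q = 4*(5*6) = 4*30 = 120)
f = 726 (f = 261 - 1*(-465) = 261 + 465 = 726)
b = 23 (b = 4 - (-8 - 1*11) = 4 - (-8 - 11) = 4 - 1*(-19) = 4 + 19 = 23)
h(x) = 120/x
h(b)*T(11, -22) + f = (120/23)*35 + 726 = 4200/23 + 726 = 20898/23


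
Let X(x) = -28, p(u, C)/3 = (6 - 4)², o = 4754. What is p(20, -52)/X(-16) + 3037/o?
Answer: 6997/33278 ≈ 0.21026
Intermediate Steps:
p(u, C) = 12 (p(u, C) = 3*(6 - 4)² = 3*2² = 3*4 = 12)
p(20, -52)/X(-16) + 3037/o = 12/(-28) + 3037/4754 = 12*(-1/28) + 3037*(1/4754) = -3/7 + 3037/4754 = 6997/33278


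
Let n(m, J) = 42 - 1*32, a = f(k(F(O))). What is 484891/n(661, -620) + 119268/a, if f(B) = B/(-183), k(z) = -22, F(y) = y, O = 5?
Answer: 114464021/110 ≈ 1.0406e+6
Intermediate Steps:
f(B) = -B/183 (f(B) = B*(-1/183) = -B/183)
a = 22/183 (a = -1/183*(-22) = 22/183 ≈ 0.12022)
n(m, J) = 10 (n(m, J) = 42 - 32 = 10)
484891/n(661, -620) + 119268/a = 484891/10 + 119268/(22/183) = 484891*(⅒) + 119268*(183/22) = 484891/10 + 10913022/11 = 114464021/110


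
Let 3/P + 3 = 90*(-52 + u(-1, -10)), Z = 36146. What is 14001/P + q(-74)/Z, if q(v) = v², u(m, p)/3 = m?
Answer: -417769157785/18073 ≈ -2.3116e+7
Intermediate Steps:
u(m, p) = 3*m
P = -1/1651 (P = 3/(-3 + 90*(-52 + 3*(-1))) = 3/(-3 + 90*(-52 - 3)) = 3/(-3 + 90*(-55)) = 3/(-3 - 4950) = 3/(-4953) = 3*(-1/4953) = -1/1651 ≈ -0.00060569)
14001/P + q(-74)/Z = 14001/(-1/1651) + (-74)²/36146 = 14001*(-1651) + 5476*(1/36146) = -23115651 + 2738/18073 = -417769157785/18073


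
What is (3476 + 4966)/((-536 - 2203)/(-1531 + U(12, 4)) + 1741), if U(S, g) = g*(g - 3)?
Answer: 102309/21121 ≈ 4.8439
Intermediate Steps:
U(S, g) = g*(-3 + g)
(3476 + 4966)/((-536 - 2203)/(-1531 + U(12, 4)) + 1741) = (3476 + 4966)/((-536 - 2203)/(-1531 + 4*(-3 + 4)) + 1741) = 8442/(-2739/(-1531 + 4*1) + 1741) = 8442/(-2739/(-1531 + 4) + 1741) = 8442/(-2739/(-1527) + 1741) = 8442/(-2739*(-1/1527) + 1741) = 8442/(913/509 + 1741) = 8442/(887082/509) = 8442*(509/887082) = 102309/21121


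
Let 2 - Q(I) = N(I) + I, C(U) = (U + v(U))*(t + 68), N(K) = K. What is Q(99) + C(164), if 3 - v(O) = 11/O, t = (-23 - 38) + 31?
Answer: 504091/82 ≈ 6147.5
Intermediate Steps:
t = -30 (t = -61 + 31 = -30)
v(O) = 3 - 11/O
C(U) = 114 - 418/U + 38*U (C(U) = (U + (3 - 11/U))*(-30 + 68) = (3 + U - 11/U)*38 = 114 - 418/U + 38*U)
Q(I) = 2 - 2*I (Q(I) = 2 - (I + I) = 2 - 2*I)
Q(99) + C(164) = (2 - 2*99) + (114 - 418/164 + 38*164) = (2 - 198) + (114 - 418*1/164 + 6232) = -196 + (114 - 209/82 + 6232) = -196 + 520163/82 = 504091/82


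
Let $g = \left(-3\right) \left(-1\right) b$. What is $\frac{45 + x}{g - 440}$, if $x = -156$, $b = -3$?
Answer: $\frac{111}{449} \approx 0.24722$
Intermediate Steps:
$g = -9$ ($g = \left(-3\right) \left(-1\right) \left(-3\right) = 3 \left(-3\right) = -9$)
$\frac{45 + x}{g - 440} = \frac{45 - 156}{-9 - 440} = - \frac{111}{-449} = \left(-111\right) \left(- \frac{1}{449}\right) = \frac{111}{449}$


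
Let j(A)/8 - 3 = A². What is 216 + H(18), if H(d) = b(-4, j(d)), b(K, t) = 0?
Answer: 216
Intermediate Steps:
j(A) = 24 + 8*A²
H(d) = 0
216 + H(18) = 216 + 0 = 216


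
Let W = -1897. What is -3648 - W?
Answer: -1751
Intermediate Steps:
-3648 - W = -3648 - 1*(-1897) = -3648 + 1897 = -1751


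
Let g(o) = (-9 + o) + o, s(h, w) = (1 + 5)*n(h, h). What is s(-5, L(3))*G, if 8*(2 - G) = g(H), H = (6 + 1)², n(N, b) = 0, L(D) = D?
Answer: 0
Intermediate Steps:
H = 49 (H = 7² = 49)
s(h, w) = 0 (s(h, w) = (1 + 5)*0 = 6*0 = 0)
g(o) = -9 + 2*o
G = -73/8 (G = 2 - (-9 + 2*49)/8 = 2 - (-9 + 98)/8 = 2 - ⅛*89 = 2 - 89/8 = -73/8 ≈ -9.1250)
s(-5, L(3))*G = 0*(-73/8) = 0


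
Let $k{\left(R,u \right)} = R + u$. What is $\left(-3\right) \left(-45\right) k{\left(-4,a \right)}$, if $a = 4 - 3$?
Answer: $-405$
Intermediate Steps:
$a = 1$
$\left(-3\right) \left(-45\right) k{\left(-4,a \right)} = \left(-3\right) \left(-45\right) \left(-4 + 1\right) = 135 \left(-3\right) = -405$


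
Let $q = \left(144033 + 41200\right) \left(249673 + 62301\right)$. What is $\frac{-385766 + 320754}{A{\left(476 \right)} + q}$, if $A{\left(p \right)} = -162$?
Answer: $- \frac{16253}{14446969945} \approx -1.125 \cdot 10^{-6}$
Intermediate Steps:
$q = 57787879942$ ($q = 185233 \cdot 311974 = 57787879942$)
$\frac{-385766 + 320754}{A{\left(476 \right)} + q} = \frac{-385766 + 320754}{-162 + 57787879942} = - \frac{65012}{57787879780} = \left(-65012\right) \frac{1}{57787879780} = - \frac{16253}{14446969945}$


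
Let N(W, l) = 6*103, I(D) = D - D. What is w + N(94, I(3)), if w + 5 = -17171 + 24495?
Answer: 7937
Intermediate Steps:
I(D) = 0
w = 7319 (w = -5 + (-17171 + 24495) = -5 + 7324 = 7319)
N(W, l) = 618
w + N(94, I(3)) = 7319 + 618 = 7937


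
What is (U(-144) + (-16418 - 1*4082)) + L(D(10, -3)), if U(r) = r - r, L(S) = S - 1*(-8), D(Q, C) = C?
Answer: -20495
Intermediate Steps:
L(S) = 8 + S (L(S) = S + 8 = 8 + S)
U(r) = 0
(U(-144) + (-16418 - 1*4082)) + L(D(10, -3)) = (0 + (-16418 - 1*4082)) + (8 - 3) = (0 + (-16418 - 4082)) + 5 = (0 - 20500) + 5 = -20500 + 5 = -20495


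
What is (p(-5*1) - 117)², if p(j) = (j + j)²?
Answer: 289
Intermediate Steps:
p(j) = 4*j² (p(j) = (2*j)² = 4*j²)
(p(-5*1) - 117)² = (4*(-5*1)² - 117)² = (4*(-5)² - 117)² = (4*25 - 117)² = (100 - 117)² = (-17)² = 289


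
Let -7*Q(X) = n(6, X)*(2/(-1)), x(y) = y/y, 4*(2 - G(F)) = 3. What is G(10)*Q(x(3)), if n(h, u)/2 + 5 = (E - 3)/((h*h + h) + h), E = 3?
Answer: -25/7 ≈ -3.5714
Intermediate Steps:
G(F) = 5/4 (G(F) = 2 - ¼*3 = 2 - ¾ = 5/4)
n(h, u) = -10 (n(h, u) = -10 + 2*((3 - 3)/((h*h + h) + h)) = -10 + 2*(0/((h² + h) + h)) = -10 + 2*(0/((h + h²) + h)) = -10 + 2*(0/(h² + 2*h)) = -10 + 2*0 = -10 + 0 = -10)
x(y) = 1
Q(X) = -20/7 (Q(X) = -(-10)*2/(-1)/7 = -(-10)*2*(-1)/7 = -(-10)*(-2)/7 = -⅐*20 = -20/7)
G(10)*Q(x(3)) = (5/4)*(-20/7) = -25/7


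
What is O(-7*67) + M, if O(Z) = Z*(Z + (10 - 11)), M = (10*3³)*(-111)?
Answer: 190460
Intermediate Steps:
M = -29970 (M = (10*27)*(-111) = 270*(-111) = -29970)
O(Z) = Z*(-1 + Z) (O(Z) = Z*(Z - 1) = Z*(-1 + Z))
O(-7*67) + M = (-7*67)*(-1 - 7*67) - 29970 = -469*(-1 - 469) - 29970 = -469*(-470) - 29970 = 220430 - 29970 = 190460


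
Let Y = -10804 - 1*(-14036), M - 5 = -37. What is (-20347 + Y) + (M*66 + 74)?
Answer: -19153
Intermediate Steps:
M = -32 (M = 5 - 37 = -32)
Y = 3232 (Y = -10804 + 14036 = 3232)
(-20347 + Y) + (M*66 + 74) = (-20347 + 3232) + (-32*66 + 74) = -17115 + (-2112 + 74) = -17115 - 2038 = -19153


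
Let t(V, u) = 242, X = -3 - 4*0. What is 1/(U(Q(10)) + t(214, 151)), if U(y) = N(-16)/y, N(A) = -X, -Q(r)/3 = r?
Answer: 10/2419 ≈ 0.0041339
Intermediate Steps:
X = -3 (X = -3 + 0 = -3)
Q(r) = -3*r
N(A) = 3 (N(A) = -1*(-3) = 3)
U(y) = 3/y
1/(U(Q(10)) + t(214, 151)) = 1/(3/((-3*10)) + 242) = 1/(3/(-30) + 242) = 1/(3*(-1/30) + 242) = 1/(-⅒ + 242) = 1/(2419/10) = 10/2419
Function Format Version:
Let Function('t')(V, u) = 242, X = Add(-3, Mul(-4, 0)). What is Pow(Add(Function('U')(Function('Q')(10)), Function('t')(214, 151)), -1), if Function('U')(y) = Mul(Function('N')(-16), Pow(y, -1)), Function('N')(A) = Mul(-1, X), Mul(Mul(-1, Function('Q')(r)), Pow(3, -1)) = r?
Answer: Rational(10, 2419) ≈ 0.0041339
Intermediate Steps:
X = -3 (X = Add(-3, 0) = -3)
Function('Q')(r) = Mul(-3, r)
Function('N')(A) = 3 (Function('N')(A) = Mul(-1, -3) = 3)
Function('U')(y) = Mul(3, Pow(y, -1))
Pow(Add(Function('U')(Function('Q')(10)), Function('t')(214, 151)), -1) = Pow(Add(Mul(3, Pow(Mul(-3, 10), -1)), 242), -1) = Pow(Add(Mul(3, Pow(-30, -1)), 242), -1) = Pow(Add(Mul(3, Rational(-1, 30)), 242), -1) = Pow(Add(Rational(-1, 10), 242), -1) = Pow(Rational(2419, 10), -1) = Rational(10, 2419)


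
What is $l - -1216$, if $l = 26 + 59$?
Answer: $1301$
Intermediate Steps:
$l = 85$
$l - -1216 = 85 - -1216 = 85 + 1216 = 1301$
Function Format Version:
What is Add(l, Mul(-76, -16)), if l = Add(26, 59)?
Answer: 1301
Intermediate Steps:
l = 85
Add(l, Mul(-76, -16)) = Add(85, Mul(-76, -16)) = Add(85, 1216) = 1301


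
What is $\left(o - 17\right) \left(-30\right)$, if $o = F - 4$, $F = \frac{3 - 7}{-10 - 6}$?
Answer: $\frac{1245}{2} \approx 622.5$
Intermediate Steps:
$F = \frac{1}{4}$ ($F = - \frac{4}{-10 - 6} = - \frac{4}{-16} = \left(-4\right) \left(- \frac{1}{16}\right) = \frac{1}{4} \approx 0.25$)
$o = - \frac{15}{4}$ ($o = \frac{1}{4} - 4 = - \frac{15}{4} \approx -3.75$)
$\left(o - 17\right) \left(-30\right) = \left(- \frac{15}{4} - 17\right) \left(-30\right) = \left(- \frac{83}{4}\right) \left(-30\right) = \frac{1245}{2}$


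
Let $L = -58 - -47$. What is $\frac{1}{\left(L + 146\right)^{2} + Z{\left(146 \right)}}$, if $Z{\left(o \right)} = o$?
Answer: $\frac{1}{18371} \approx 5.4434 \cdot 10^{-5}$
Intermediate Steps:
$L = -11$ ($L = -58 + 47 = -11$)
$\frac{1}{\left(L + 146\right)^{2} + Z{\left(146 \right)}} = \frac{1}{\left(-11 + 146\right)^{2} + 146} = \frac{1}{135^{2} + 146} = \frac{1}{18225 + 146} = \frac{1}{18371}$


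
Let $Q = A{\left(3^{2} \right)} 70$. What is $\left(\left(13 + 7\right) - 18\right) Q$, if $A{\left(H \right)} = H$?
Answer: $1260$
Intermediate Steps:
$Q = 630$ ($Q = 3^{2} \cdot 70 = 9 \cdot 70 = 630$)
$\left(\left(13 + 7\right) - 18\right) Q = \left(\left(13 + 7\right) - 18\right) 630 = \left(20 - 18\right) 630 = 2 \cdot 630 = 1260$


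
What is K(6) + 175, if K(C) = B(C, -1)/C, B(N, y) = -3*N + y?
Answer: 1031/6 ≈ 171.83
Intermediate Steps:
B(N, y) = y - 3*N
K(C) = (-1 - 3*C)/C
K(6) + 175 = (-3 - 1/6) + 175 = (-3 - 1*⅙) + 175 = (-3 - ⅙) + 175 = -19/6 + 175 = 1031/6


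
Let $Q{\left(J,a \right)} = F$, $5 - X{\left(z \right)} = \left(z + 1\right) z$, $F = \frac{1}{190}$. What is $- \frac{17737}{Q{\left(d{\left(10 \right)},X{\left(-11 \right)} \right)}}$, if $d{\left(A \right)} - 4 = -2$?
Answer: $-3370030$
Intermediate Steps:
$F = \frac{1}{190} \approx 0.0052632$
$d{\left(A \right)} = 2$ ($d{\left(A \right)} = 4 - 2 = 2$)
$X{\left(z \right)} = 5 - z \left(1 + z\right)$ ($X{\left(z \right)} = 5 - \left(z + 1\right) z = 5 - \left(1 + z\right) z = 5 - z \left(1 + z\right)$)
$Q{\left(J,a \right)} = \frac{1}{190}$
$- \frac{17737}{Q{\left(d{\left(10 \right)},X{\left(-11 \right)} \right)}} = - 17737 \frac{1}{\frac{1}{190}} = \left(-17737\right) 190 = -3370030$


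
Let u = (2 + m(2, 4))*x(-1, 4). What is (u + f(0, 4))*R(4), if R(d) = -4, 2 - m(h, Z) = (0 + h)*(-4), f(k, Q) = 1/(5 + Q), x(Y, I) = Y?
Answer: 428/9 ≈ 47.556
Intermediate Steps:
m(h, Z) = 2 + 4*h (m(h, Z) = 2 - (0 + h)*(-4) = 2 - h*(-4) = 2 - (-4)*h = 2 + 4*h)
u = -12 (u = (2 + (2 + 4*2))*(-1) = (2 + (2 + 8))*(-1) = (2 + 10)*(-1) = 12*(-1) = -12)
(u + f(0, 4))*R(4) = (-12 + 1/(5 + 4))*(-4) = (-12 + 1/9)*(-4) = -107/9*(-4) = 428/9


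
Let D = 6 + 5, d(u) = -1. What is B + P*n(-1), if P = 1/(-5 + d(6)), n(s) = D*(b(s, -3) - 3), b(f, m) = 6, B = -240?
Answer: -491/2 ≈ -245.50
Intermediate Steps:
D = 11
n(s) = 33 (n(s) = 11*(6 - 3) = 11*3 = 33)
P = -⅙ (P = 1/(-5 - 1) = 1/(-6) = -⅙ ≈ -0.16667)
B + P*n(-1) = -240 - ⅙*33 = -240 - 11/2 = -491/2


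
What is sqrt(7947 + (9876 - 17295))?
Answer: 4*sqrt(33) ≈ 22.978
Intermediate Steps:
sqrt(7947 + (9876 - 17295)) = sqrt(7947 - 7419) = sqrt(528) = 4*sqrt(33)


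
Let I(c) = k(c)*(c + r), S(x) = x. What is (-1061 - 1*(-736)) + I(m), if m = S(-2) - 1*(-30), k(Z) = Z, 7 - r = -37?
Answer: 1691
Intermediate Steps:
r = 44 (r = 7 - 1*(-37) = 7 + 37 = 44)
m = 28 (m = -2 - 1*(-30) = -2 + 30 = 28)
I(c) = c*(44 + c) (I(c) = c*(c + 44) = c*(44 + c))
(-1061 - 1*(-736)) + I(m) = (-1061 - 1*(-736)) + 28*(44 + 28) = (-1061 + 736) + 28*72 = -325 + 2016 = 1691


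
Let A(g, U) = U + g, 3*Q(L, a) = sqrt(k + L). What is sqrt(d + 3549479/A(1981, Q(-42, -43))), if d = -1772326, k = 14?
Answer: sqrt((-10522284981 - 3544652*I*sqrt(7))/(5943 + 2*I*sqrt(7))) ≈ 0.e-3 - 1330.6*I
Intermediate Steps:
Q(L, a) = sqrt(14 + L)/3
sqrt(d + 3549479/A(1981, Q(-42, -43))) = sqrt(-1772326 + 3549479/(sqrt(14 - 42)/3 + 1981)) = sqrt(-1772326 + 3549479/(sqrt(-28)/3 + 1981)) = sqrt(-1772326 + 3549479/((2*I*sqrt(7))/3 + 1981)) = sqrt(-1772326 + 3549479/(2*I*sqrt(7)/3 + 1981)) = sqrt(-1772326 + 3549479/(1981 + 2*I*sqrt(7)/3))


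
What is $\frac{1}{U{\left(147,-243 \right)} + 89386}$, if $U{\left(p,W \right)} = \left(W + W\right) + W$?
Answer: $\frac{1}{88657} \approx 1.1279 \cdot 10^{-5}$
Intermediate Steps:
$U{\left(p,W \right)} = 3 W$ ($U{\left(p,W \right)} = 2 W + W = 3 W$)
$\frac{1}{U{\left(147,-243 \right)} + 89386} = \frac{1}{3 \left(-243\right) + 89386} = \frac{1}{-729 + 89386} = \frac{1}{88657}$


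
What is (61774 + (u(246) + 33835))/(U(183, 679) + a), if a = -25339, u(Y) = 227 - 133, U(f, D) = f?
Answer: -5037/1324 ≈ -3.8044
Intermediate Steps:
u(Y) = 94
(61774 + (u(246) + 33835))/(U(183, 679) + a) = (61774 + (94 + 33835))/(183 - 25339) = (61774 + 33929)/(-25156) = 95703*(-1/25156) = -5037/1324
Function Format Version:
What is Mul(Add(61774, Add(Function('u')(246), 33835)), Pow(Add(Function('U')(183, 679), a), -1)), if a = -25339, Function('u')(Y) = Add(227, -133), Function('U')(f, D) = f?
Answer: Rational(-5037, 1324) ≈ -3.8044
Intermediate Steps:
Function('u')(Y) = 94
Mul(Add(61774, Add(Function('u')(246), 33835)), Pow(Add(Function('U')(183, 679), a), -1)) = Mul(Add(61774, Add(94, 33835)), Pow(Add(183, -25339), -1)) = Mul(Add(61774, 33929), Pow(-25156, -1)) = Mul(95703, Rational(-1, 25156)) = Rational(-5037, 1324)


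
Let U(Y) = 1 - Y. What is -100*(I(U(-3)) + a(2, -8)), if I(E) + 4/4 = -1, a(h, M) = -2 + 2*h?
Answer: 0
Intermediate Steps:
I(E) = -2 (I(E) = -1 - 1 = -2)
-100*(I(U(-3)) + a(2, -8)) = -100*(-2 + (-2 + 2*2)) = -100*(-2 + (-2 + 4)) = -100*(-2 + 2) = -100*0 = 0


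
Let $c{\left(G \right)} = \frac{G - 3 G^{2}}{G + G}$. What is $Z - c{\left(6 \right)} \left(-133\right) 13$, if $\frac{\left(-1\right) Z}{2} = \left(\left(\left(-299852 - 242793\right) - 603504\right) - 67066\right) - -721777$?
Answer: $\frac{1936359}{2} \approx 9.6818 \cdot 10^{5}$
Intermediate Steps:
$Z = 982876$ ($Z = - 2 \left(\left(\left(\left(-299852 - 242793\right) - 603504\right) - 67066\right) - -721777\right) = - 2 \left(\left(\left(-542645 - 603504\right) - 67066\right) + 721777\right) = - 2 \left(\left(-1146149 - 67066\right) + 721777\right) = - 2 \left(-1213215 + 721777\right) = \left(-2\right) \left(-491438\right) = 982876$)
$c{\left(G \right)} = \frac{G - 3 G^{2}}{2 G}$
$Z - c{\left(6 \right)} \left(-133\right) 13 = 982876 - \left(\frac{1}{2} - 9\right) \left(-133\right) 13 = 982876 - \left(- \frac{17}{2}\right) \left(-133\right) 13 = 982876 - \frac{2261}{2} \cdot 13 = 982876 - \frac{29393}{2} = \frac{1936359}{2}$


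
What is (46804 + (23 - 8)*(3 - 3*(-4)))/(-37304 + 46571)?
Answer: 47029/9267 ≈ 5.0749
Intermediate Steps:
(46804 + (23 - 8)*(3 - 3*(-4)))/(-37304 + 46571) = (46804 + 15*(3 + 12))/9267 = (46804 + 15*15)*(1/9267) = (46804 + 225)*(1/9267) = 47029*(1/9267) = 47029/9267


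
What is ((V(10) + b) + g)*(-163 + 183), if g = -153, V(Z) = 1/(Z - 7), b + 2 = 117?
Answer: -2260/3 ≈ -753.33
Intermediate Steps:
b = 115 (b = -2 + 117 = 115)
V(Z) = 1/(-7 + Z)
((V(10) + b) + g)*(-163 + 183) = ((1/(-7 + 10) + 115) - 153)*(-163 + 183) = ((1/3 + 115) - 153)*20 = ((⅓ + 115) - 153)*20 = (346/3 - 153)*20 = -113/3*20 = -2260/3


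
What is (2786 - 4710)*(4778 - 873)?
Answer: -7513220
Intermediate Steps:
(2786 - 4710)*(4778 - 873) = -1924*3905 = -7513220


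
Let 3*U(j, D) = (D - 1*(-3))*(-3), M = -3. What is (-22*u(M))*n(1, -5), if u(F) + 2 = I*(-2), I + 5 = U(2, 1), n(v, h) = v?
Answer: -352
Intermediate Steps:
U(j, D) = -3 - D (U(j, D) = ((D - 1*(-3))*(-3))/3 = ((D + 3)*(-3))/3 = ((3 + D)*(-3))/3 = (-9 - 3*D)/3 = -3 - D)
I = -9 (I = -5 + (-3 - 1*1) = -5 + (-3 - 1) = -5 - 4 = -9)
u(F) = 16 (u(F) = -2 - 9*(-2) = -2 + 18 = 16)
(-22*u(M))*n(1, -5) = -22*16*1 = -352*1 = -352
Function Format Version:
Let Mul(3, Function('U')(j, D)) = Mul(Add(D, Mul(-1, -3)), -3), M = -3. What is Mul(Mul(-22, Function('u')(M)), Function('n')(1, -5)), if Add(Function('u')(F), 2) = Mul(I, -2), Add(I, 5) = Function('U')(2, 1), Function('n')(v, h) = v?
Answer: -352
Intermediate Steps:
Function('U')(j, D) = Add(-3, Mul(-1, D)) (Function('U')(j, D) = Mul(Rational(1, 3), Mul(Add(D, Mul(-1, -3)), -3)) = Mul(Rational(1, 3), Mul(Add(D, 3), -3)) = Mul(Rational(1, 3), Mul(Add(3, D), -3)) = Mul(Rational(1, 3), Add(-9, Mul(-3, D))) = Add(-3, Mul(-1, D)))
I = -9 (I = Add(-5, Add(-3, Mul(-1, 1))) = Add(-5, Add(-3, -1)) = Add(-5, -4) = -9)
Function('u')(F) = 16 (Function('u')(F) = Add(-2, Mul(-9, -2)) = Add(-2, 18) = 16)
Mul(Mul(-22, Function('u')(M)), Function('n')(1, -5)) = Mul(Mul(-22, 16), 1) = Mul(-352, 1) = -352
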